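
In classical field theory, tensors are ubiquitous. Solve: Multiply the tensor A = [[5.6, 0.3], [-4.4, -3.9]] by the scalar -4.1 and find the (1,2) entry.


Scalar multiplication: (cA)_{ij} = c * A_{ij}.
c = -4.1
A_{12} = 0.3
(cA)_{12} = -4.1 * 0.3 = -1.23

-1.23


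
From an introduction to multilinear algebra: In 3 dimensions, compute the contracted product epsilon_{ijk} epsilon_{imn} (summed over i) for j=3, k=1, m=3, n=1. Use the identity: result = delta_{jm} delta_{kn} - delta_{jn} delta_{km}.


Using the identity: epsilon_{ijk} epsilon_{imn} = delta_{jm} delta_{kn} - delta_{jn} delta_{km}.
delta_{33} = 1
delta_{11} = 1
delta_{31} = 0
delta_{13} = 0
Result = 1 * 1 - 0 * 0 = 1 - 0 = 1

1


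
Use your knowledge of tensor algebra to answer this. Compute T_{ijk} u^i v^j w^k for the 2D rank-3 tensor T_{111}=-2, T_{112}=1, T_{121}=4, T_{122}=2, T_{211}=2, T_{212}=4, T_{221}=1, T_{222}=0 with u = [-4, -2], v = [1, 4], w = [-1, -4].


S = sum over i,j,k of T_{ijk} u_i v_j w_k. Expanding all 8 terms:
T_{111}*u_1*v_1*w_1 = -2*-4*1*-1 = -8  (running total: -8)
T_{112}*u_1*v_1*w_2 = 1*-4*1*-4 = 16  (running total: 8)
T_{121}*u_1*v_2*w_1 = 4*-4*4*-1 = 64  (running total: 72)
T_{122}*u_1*v_2*w_2 = 2*-4*4*-4 = 128  (running total: 200)
T_{211}*u_2*v_1*w_1 = 2*-2*1*-1 = 4  (running total: 204)
T_{212}*u_2*v_1*w_2 = 4*-2*1*-4 = 32  (running total: 236)
T_{221}*u_2*v_2*w_1 = 1*-2*4*-1 = 8  (running total: 244)
T_{222}*u_2*v_2*w_2 = 0*-2*4*-4 = 0  (running total: 244)
S = 244

244


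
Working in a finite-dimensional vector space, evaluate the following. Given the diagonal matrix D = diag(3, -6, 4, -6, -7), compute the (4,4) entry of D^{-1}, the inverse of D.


For a diagonal matrix, the inverse has entries (D^{-1})_{ii} = 1/d_{ii}.
The diagonal entries are: d_{11} = 3, d_{22} = -6, d_{33} = 4, d_{44} = -6, d_{55} = -7
We need (D^{-1})_{44} = 1/d_{44} = 1/-6 = -1/6

-1/6


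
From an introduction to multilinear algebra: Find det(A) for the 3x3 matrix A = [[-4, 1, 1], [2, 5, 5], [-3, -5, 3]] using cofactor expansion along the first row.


Expanding along the first row, det(A) = a11*M_11 - a12*M_12 + a13*M_13, where M_1j is the (1,j) minor.
Minor M_11 = 5*3 - 5*-5 = 40
Minor M_12 = 2*3 - 5*-3 = 21
Minor M_13 = 2*-5 - 5*-3 = 5
det = -4*(40) - 1*(21) + 1*(5)
    = -160 - 21 + 5
    = -176

-176


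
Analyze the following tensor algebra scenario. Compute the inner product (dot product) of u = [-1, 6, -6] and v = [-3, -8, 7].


The inner product u . v = sum of u_i * v_i.
Term-by-term: -1 * -3, 6 * -8, -6 * 7
Products: 3, -48, -42
Sum = 3 + -48 + -42 = -87

-87


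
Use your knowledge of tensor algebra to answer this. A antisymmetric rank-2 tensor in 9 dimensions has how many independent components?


A antisymmetric rank-2 tensor in d dimensions has d(d-1)/2 independent components.
d = 9
d(d-1)/2 = 9 * 8 / 2 = 72 / 2 = 36

36


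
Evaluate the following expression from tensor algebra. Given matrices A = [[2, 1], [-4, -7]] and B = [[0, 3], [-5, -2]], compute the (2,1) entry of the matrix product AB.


(AB)_{ij} = sum_k A_{ik} B_{kj}.
For i=2, j=1:
A_{21} * B_{11} = -4 * 0 = 0
A_{22} * B_{21} = -7 * -5 = 35
Sum = 0 + 35 = 35

35


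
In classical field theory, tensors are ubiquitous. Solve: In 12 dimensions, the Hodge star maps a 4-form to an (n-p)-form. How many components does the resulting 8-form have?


The Hodge dual of a p-form on an n-dimensional manifold is an (n-p)-form.
n = 12, p = 4, so dual degree = 12 - 4 = 8
The number of components is C(n, n-p) = C(12, 8) = 495

495


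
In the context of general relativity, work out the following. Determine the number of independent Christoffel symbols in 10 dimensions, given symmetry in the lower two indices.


Christoffel symbols Gamma^k_{ij} are symmetric in i,j, so there are d * d(d+1)/2 independent symbols.
d = 10
d(d+1)/2 = 10 * 11 / 2 = 55
Total = 10 * 55 = 550

550


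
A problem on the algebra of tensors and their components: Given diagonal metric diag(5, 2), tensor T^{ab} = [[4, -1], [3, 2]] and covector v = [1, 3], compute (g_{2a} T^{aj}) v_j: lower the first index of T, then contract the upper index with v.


Step 1: lower the first index. For a diagonal metric, g_{ia} T^{aj} = g_{ii} T^{ij} (no sum on i).
g_{22} = 2
S_2{}^1 = 2 * T^{21} = 2 * 3 = 6
S_2{}^2 = 2 * T^{22} = 2 * 2 = 4
Step 2: contract S_2{}^j with v_j.
S_2{}^1 * v_1 = 6 * 1 = 6
S_2{}^2 * v_2 = 4 * 3 = 12
Result = 6 + 12 = 18

18


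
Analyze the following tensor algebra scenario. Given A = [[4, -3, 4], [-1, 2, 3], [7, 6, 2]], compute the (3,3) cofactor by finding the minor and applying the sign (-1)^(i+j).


To find cofactor C_{33}, delete row 3 and column 3.
The resulting 2x2 submatrix is: [[4, -3], [-1, 2]]
Minor M_{33} = 4*2 - -3*-1
  = 8 - 3 = 5
Sign = (-1)^(3+3) = (-1)^6 = 1
Cofactor C_{33} = 1 * 5 = 5

5


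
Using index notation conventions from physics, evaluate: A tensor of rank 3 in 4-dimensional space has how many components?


The number of components of a rank-r tensor in d dimensions is d^r.
Here d = 4 and r = 3.
4^3 = 64

64


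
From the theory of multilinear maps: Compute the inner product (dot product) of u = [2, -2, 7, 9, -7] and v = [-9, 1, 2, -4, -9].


The inner product u . v = sum of u_i * v_i.
Term-by-term: 2 * -9, -2 * 1, 7 * 2, 9 * -4, -7 * -9
Products: -18, -2, 14, -36, 63
Sum = -18 + -2 + 14 + -36 + 63 = 21

21


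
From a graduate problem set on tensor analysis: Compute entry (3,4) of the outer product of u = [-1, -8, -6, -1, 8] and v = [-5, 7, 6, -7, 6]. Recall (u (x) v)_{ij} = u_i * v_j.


The outer product entry T_{ij} = u_i * v_j.
We need i=3, j=4.
u_3 = -6, v_4 = -7
T_{3,4} = -6 * -7 = 42

42


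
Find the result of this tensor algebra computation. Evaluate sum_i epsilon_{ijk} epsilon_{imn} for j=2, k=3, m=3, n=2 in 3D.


Using the identity: epsilon_{ijk} epsilon_{imn} = delta_{jm} delta_{kn} - delta_{jn} delta_{km}.
delta_{23} = 0
delta_{32} = 0
delta_{22} = 1
delta_{33} = 1
Result = 0 * 0 - 1 * 1 = 0 - 1 = -1

-1


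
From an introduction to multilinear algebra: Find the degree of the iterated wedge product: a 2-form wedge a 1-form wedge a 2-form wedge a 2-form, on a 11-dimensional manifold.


The degree of a wedge product is the sum of the degrees of the individual forms.
Degrees: 2, 1, 2, 2
Total degree = 2 + 1 + 2 + 2 = 7

7


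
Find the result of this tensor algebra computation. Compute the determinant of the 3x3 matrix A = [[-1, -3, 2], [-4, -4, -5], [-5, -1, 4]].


Expanding along the first row, det(A) = a11*M_11 - a12*M_12 + a13*M_13, where M_1j is the (1,j) minor.
Minor M_11 = -4*4 - -5*-1 = -21
Minor M_12 = -4*4 - -5*-5 = -41
Minor M_13 = -4*-1 - -4*-5 = -16
det = -1*(-21) - -3*(-41) + 2*(-16)
    = 21 - 123 + -32
    = -134

-134


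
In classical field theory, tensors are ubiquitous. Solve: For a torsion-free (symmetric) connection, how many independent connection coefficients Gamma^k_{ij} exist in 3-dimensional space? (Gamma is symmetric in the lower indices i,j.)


Christoffel symbols Gamma^k_{ij} are symmetric in i,j, so there are d * d(d+1)/2 independent symbols.
d = 3
d(d+1)/2 = 3 * 4 / 2 = 6
Total = 3 * 6 = 18

18


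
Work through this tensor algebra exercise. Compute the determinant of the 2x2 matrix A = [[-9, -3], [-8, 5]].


For a 2x2 matrix [[a, b], [c, d]], det = a*d - b*c.
a = -9, b = -3, c = -8, d = 5
a*d = -9 * 5 = -45
b*c = -3 * -8 = 24
det = -45 - 24 = -69

-69


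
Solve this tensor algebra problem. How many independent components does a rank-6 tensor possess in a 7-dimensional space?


The number of components of a rank-r tensor in d dimensions is d^r.
Here d = 7 and r = 6.
7^6 = 117649

117649


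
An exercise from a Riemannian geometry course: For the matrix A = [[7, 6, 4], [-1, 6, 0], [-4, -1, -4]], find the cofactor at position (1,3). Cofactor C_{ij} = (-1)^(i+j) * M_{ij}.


To find cofactor C_{13}, delete row 1 and column 3.
The resulting 2x2 submatrix is: [[-1, 6], [-4, -1]]
Minor M_{13} = -1*-1 - 6*-4
  = 1 - -24 = 25
Sign = (-1)^(1+3) = (-1)^4 = 1
Cofactor C_{13} = 1 * 25 = 25

25


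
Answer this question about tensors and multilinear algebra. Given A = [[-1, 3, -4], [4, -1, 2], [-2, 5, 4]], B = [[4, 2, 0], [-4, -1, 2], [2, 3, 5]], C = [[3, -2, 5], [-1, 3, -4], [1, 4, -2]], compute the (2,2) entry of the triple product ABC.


(ABC)_{22} = sum_m (AB)_{2m} C_{m2}. First compute row 2 of AB.
(AB)_{21} = 4*4 + -1*-4 + 2*2 = 24
(AB)_{22} = 4*2 + -1*-1 + 2*3 = 15
(AB)_{23} = 4*0 + -1*2 + 2*5 = 8
Now contract with column 2 of C:
(AB)_{21} * C_{12} = 24 * -2 = -48
(AB)_{22} * C_{22} = 15 * 3 = 45
(AB)_{23} * C_{32} = 8 * 4 = 32
(ABC)_{22} = -48 + 45 + 32 = 29

29


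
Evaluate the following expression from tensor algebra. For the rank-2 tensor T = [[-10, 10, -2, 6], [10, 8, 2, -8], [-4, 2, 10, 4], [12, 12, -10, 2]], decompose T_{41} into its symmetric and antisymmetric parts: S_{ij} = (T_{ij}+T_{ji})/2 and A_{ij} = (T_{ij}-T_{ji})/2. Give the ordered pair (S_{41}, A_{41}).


T_{41} = 12
T_{14} = 6
S_{41} = (12 + 6)/2 = 18/2 = 9
A_{41} = (12 - 6)/2 = 6/2 = 3
Check: S + A = 9 + 3 = 12 = T_{41}.

(9, 3)


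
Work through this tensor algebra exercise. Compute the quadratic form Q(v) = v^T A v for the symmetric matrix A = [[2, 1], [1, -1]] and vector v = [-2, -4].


First compute Av:
(Av)_1 = 2*-2 + 1*-4 = -8
(Av)_2 = 1*-2 + -1*-4 = 2
Av = [-8, 2]
Then v^T (Av) = -2*-8 + -4*2
= 16 + -8 = 8

8


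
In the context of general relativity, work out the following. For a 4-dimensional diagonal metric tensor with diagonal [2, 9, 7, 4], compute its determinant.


For a diagonal metric, the determinant is the product of diagonal entries.
Diagonal entries: 2, 9, 7, 4
det(g) = 2 * 9 * 7 * 4 = 504

504


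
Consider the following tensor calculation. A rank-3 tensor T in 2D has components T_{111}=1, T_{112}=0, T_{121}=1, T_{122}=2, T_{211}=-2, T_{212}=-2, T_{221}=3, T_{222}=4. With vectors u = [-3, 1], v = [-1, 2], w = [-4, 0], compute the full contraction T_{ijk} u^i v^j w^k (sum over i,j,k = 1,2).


S = sum over i,j,k of T_{ijk} u_i v_j w_k. Expanding all 8 terms:
T_{111}*u_1*v_1*w_1 = 1*-3*-1*-4 = -12  (running total: -12)
T_{112}*u_1*v_1*w_2 = 0*-3*-1*0 = 0  (running total: -12)
T_{121}*u_1*v_2*w_1 = 1*-3*2*-4 = 24  (running total: 12)
T_{122}*u_1*v_2*w_2 = 2*-3*2*0 = 0  (running total: 12)
T_{211}*u_2*v_1*w_1 = -2*1*-1*-4 = -8  (running total: 4)
T_{212}*u_2*v_1*w_2 = -2*1*-1*0 = 0  (running total: 4)
T_{221}*u_2*v_2*w_1 = 3*1*2*-4 = -24  (running total: -20)
T_{222}*u_2*v_2*w_2 = 4*1*2*0 = 0  (running total: -20)
S = -20

-20


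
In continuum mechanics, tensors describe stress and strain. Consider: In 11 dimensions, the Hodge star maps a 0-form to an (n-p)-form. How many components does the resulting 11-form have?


The Hodge dual of a p-form on an n-dimensional manifold is an (n-p)-form.
n = 11, p = 0, so dual degree = 11 - 0 = 11
The number of components is C(n, n-p) = C(11, 11) = 1

1


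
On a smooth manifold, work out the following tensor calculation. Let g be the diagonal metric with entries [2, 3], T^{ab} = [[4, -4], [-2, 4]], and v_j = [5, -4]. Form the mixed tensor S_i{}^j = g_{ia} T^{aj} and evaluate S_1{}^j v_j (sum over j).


Step 1: lower the first index. For a diagonal metric, g_{ia} T^{aj} = g_{ii} T^{ij} (no sum on i).
g_{11} = 2
S_1{}^1 = 2 * T^{11} = 2 * 4 = 8
S_1{}^2 = 2 * T^{12} = 2 * -4 = -8
Step 2: contract S_1{}^j with v_j.
S_1{}^1 * v_1 = 8 * 5 = 40
S_1{}^2 * v_2 = -8 * -4 = 32
Result = 40 + 32 = 72

72


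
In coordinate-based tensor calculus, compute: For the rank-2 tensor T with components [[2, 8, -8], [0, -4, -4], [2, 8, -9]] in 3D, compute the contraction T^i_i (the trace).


The contraction (trace) of a rank-2 tensor is the sum of its diagonal elements.
Diagonal entries: A[1,1] = 2, A[2,2] = -4, A[3,3] = -9
Tr(A) = 2 + -4 + -9 = -11

-11


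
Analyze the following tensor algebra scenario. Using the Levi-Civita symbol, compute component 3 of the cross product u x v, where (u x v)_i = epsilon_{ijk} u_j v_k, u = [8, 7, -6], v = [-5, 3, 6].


(u x v)_3 = sum_{j,k} epsilon_{3jk} u_j v_k. Only permutations of (1,2,3) contribute; the two non-zero terms are:
eps_{312} u_1 v_2 = 1 * 8 * 3 = 24
eps_{321} u_2 v_1 = -1 * 7 * -5 = 35
(u x v)_3 = 59

59


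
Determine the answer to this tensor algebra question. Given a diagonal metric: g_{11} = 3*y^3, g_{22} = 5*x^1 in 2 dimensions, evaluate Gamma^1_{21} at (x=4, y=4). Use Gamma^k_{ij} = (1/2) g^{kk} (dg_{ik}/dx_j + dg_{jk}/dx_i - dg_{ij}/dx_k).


For a diagonal metric, Gamma^k_{ij} = (1/2) g^{kk} (dg_{ik}/dx_j + dg_{jk}/dx_i - dg_{ij}/dx_k).
The metric is diagonal, so g_{ab} = 0 for a != b.
At the given point: g_{11} = 192, g_{22} = 20
g^{11} = 1/192
dg_{21}/dx_1 = 0 (off-diagonal)
dg_{11}/dx_2 = dg_{11}/dx_2 = 144
dg_{21}/dx_1 = 0 (off-diagonal)
Numerator = 0 + 144 - 0 = 144
Gamma^1_{21} = 144 / (2 * 192) = 3/8

3/8


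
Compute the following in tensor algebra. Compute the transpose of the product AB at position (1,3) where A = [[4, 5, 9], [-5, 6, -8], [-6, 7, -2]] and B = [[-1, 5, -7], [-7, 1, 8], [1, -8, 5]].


(AB)^T_{ij} = (AB)_{ji} = sum_k A_{jk} B_{ki}.
For i=1, j=3 we need (AB)_{31}:
A_{31} * B_{11} = -6 * -1 = 6
A_{32} * B_{21} = 7 * -7 = -49
A_{33} * B_{31} = -2 * 1 = -2
Sum = 6 + -49 + -2 = -45

-45


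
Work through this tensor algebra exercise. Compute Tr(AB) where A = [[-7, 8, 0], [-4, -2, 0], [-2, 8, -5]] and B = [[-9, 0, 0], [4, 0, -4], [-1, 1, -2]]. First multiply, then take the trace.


Tr(AB) = sum_i (AB)_{ii} where (AB)_{ii} = sum_k A_{ik} B_{ki}.
(AB)_{11} = -7*-9 + 8*4 + 0*-1 = 95
(AB)_{22} = -4*0 + -2*0 + 0*1 = 0
(AB)_{33} = -2*0 + 8*-4 + -5*-2 = -22
Tr(AB) = 95 + 0 + -22 = 73

73


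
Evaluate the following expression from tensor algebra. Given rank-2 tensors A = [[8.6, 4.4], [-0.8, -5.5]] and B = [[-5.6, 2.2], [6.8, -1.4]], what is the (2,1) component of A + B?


Tensor addition is component-wise: (A + B)_{ij} = A_{ij} + B_{ij}.
A_{21} = -0.8
B_{21} = 6.8
(A + B)_{21} = -0.8 + 6.8 = 6

6


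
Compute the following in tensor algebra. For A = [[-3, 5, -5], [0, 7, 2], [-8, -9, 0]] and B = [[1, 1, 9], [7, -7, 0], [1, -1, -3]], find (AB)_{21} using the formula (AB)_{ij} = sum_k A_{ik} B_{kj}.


(AB)_{ij} = sum_k A_{ik} B_{kj}.
For i=2, j=1:
A_{21} * B_{11} = 0 * 1 = 0
A_{22} * B_{21} = 7 * 7 = 49
A_{23} * B_{31} = 2 * 1 = 2
Sum = 0 + 49 + 2 = 51

51


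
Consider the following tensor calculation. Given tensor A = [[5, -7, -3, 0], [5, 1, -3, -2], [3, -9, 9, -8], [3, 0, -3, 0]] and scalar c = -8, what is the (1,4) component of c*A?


Scalar multiplication: (cA)_{ij} = c * A_{ij}.
c = -8
A_{14} = 0
(cA)_{14} = -8 * 0 = 0

0


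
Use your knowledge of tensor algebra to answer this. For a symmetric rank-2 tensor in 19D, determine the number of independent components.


A symmetric rank-2 tensor in d dimensions has d(d+1)/2 independent components.
d = 19
d(d+1)/2 = 19 * 20 / 2 = 380 / 2 = 190

190


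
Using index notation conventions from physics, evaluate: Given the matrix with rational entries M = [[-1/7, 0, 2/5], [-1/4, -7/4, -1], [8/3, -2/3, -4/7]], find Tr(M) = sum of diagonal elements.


The trace is the sum of diagonal entries.
Diagonal: M[1,1] = -1/7, M[2,2] = -7/4, M[3,3] = -4/7
Tr(M) = -1/7 + -7/4 + -4/7
Computing step by step:
After adding M[1,1]: -1/7
After adding M[2,2]: -53/28
After adding M[3,3]: -69/28
Tr(M) = -69/28

-69/28


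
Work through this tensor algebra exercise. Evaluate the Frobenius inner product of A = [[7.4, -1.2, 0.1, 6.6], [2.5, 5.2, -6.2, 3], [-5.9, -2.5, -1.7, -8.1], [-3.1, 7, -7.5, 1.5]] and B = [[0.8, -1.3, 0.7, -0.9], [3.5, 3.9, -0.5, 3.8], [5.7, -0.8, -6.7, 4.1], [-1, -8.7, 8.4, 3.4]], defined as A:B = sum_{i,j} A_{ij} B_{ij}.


A:B = sum over all i,j of A_{ij} * B_{ij}.
Row 1: 7.4*0.8=5.92, -1.2*-1.3=1.56, 0.1*0.7=0.07, 6.6*-0.9=-5.94 => row sum = 1.61
Row 2: 2.5*3.5=8.75, 5.2*3.9=20.28, -6.2*-0.5=3.1, 3*3.8=11.4 => row sum = 43.53
Row 3: -5.9*5.7=-33.63, -2.5*-0.8=2, -1.7*-6.7=11.39, -8.1*4.1=-33.21 => row sum = -53.45
Row 4: -3.1*-1=3.1, 7*-8.7=-60.9, -7.5*8.4=-63, 1.5*3.4=5.1 => row sum = -115.7
Total = 1.61 + 43.53 + -53.45 + -115.7 = -124.01

-124.01


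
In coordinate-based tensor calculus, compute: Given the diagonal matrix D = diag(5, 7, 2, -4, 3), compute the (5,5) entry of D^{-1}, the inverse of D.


For a diagonal matrix, the inverse has entries (D^{-1})_{ii} = 1/d_{ii}.
The diagonal entries are: d_{11} = 5, d_{22} = 7, d_{33} = 2, d_{44} = -4, d_{55} = 3
We need (D^{-1})_{55} = 1/d_{55} = 1/3 = 1/3

1/3


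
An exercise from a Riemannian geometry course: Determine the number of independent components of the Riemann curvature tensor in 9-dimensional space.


The Riemann tensor in d dimensions has d^2(d^2 - 1)/12 independent components.
d = 9, so d^2 = 81
d^2 - 1 = 80
d^2(d^2 - 1) = 81 * 80 = 6480
Divide by 12: 6480 / 12 = 540

540


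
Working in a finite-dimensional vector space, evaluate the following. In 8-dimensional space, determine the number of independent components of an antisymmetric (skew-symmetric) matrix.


An antisymmetric rank-2 tensor satisfies A_{ij} = -A_{ji}, so diagonal entries are zero.
The independent components are the upper-triangular entries: C(n, 2) = n(n-1)/2.
n = 8
C(8, 2) = 8 * 7 / 2 = 56 / 2 = 28

28


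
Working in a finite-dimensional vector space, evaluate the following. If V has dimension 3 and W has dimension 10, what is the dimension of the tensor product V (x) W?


The dimension of a tensor product is the product of dimensions.
dim(V) = 3, dim(W) = 10
dim(V (x) W) = 3 * 10 = 30

30


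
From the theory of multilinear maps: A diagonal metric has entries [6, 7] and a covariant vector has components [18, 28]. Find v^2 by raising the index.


To raise an index with a diagonal metric: v^i = v_i / g_{ii}.
For index 2: v_2 = 28, g_{22} = 7
v^2 = 28 / 7 = 4

4


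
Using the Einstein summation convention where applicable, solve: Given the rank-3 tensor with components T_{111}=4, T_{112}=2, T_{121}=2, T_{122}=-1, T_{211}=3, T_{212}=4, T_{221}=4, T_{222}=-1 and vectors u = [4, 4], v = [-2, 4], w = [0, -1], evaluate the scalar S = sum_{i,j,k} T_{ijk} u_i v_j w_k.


S = sum over i,j,k of T_{ijk} u_i v_j w_k. Expanding all 8 terms:
T_{111}*u_1*v_1*w_1 = 4*4*-2*0 = 0  (running total: 0)
T_{112}*u_1*v_1*w_2 = 2*4*-2*-1 = 16  (running total: 16)
T_{121}*u_1*v_2*w_1 = 2*4*4*0 = 0  (running total: 16)
T_{122}*u_1*v_2*w_2 = -1*4*4*-1 = 16  (running total: 32)
T_{211}*u_2*v_1*w_1 = 3*4*-2*0 = 0  (running total: 32)
T_{212}*u_2*v_1*w_2 = 4*4*-2*-1 = 32  (running total: 64)
T_{221}*u_2*v_2*w_1 = 4*4*4*0 = 0  (running total: 64)
T_{222}*u_2*v_2*w_2 = -1*4*4*-1 = 16  (running total: 80)
S = 80

80


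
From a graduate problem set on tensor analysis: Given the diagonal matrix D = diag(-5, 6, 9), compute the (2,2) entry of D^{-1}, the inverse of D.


For a diagonal matrix, the inverse has entries (D^{-1})_{ii} = 1/d_{ii}.
The diagonal entries are: d_{11} = -5, d_{22} = 6, d_{33} = 9
We need (D^{-1})_{22} = 1/d_{22} = 1/6 = 1/6

1/6


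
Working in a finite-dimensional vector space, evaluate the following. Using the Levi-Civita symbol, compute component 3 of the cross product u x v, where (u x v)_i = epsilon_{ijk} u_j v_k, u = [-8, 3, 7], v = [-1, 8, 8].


(u x v)_3 = sum_{j,k} epsilon_{3jk} u_j v_k. Only permutations of (1,2,3) contribute; the two non-zero terms are:
eps_{312} u_1 v_2 = 1 * -8 * 8 = -64
eps_{321} u_2 v_1 = -1 * 3 * -1 = 3
(u x v)_3 = -61

-61


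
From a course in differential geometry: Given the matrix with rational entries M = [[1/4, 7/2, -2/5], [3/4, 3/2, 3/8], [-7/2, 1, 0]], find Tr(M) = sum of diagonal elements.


The trace is the sum of diagonal entries.
Diagonal: M[1,1] = 1/4, M[2,2] = 3/2, M[3,3] = 0
Tr(M) = 1/4 + 3/2 + 0
Computing step by step:
After adding M[1,1]: 1/4
After adding M[2,2]: 7/4
After adding M[3,3]: 7/4
Tr(M) = 7/4

7/4


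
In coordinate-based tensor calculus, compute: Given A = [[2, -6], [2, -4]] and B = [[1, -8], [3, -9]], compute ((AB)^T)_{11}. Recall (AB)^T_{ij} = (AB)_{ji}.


(AB)^T_{ij} = (AB)_{ji} = sum_k A_{jk} B_{ki}.
For i=1, j=1 we need (AB)_{11}:
A_{11} * B_{11} = 2 * 1 = 2
A_{12} * B_{21} = -6 * 3 = -18
Sum = 2 + -18 = -16

-16


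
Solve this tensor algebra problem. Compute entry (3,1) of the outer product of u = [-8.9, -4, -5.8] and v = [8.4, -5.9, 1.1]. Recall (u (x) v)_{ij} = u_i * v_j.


The outer product entry T_{ij} = u_i * v_j.
We need i=3, j=1.
u_3 = -5.8, v_1 = 8.4
T_{3,1} = -5.8 * 8.4 = -48.72

-48.72


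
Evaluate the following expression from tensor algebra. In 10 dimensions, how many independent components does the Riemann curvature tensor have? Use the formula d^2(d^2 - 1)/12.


The Riemann tensor in d dimensions has d^2(d^2 - 1)/12 independent components.
d = 10, so d^2 = 100
d^2 - 1 = 99
d^2(d^2 - 1) = 100 * 99 = 9900
Divide by 12: 9900 / 12 = 825

825


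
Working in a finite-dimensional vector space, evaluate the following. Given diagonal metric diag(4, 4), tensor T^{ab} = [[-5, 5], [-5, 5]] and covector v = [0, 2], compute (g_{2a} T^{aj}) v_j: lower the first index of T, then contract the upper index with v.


Step 1: lower the first index. For a diagonal metric, g_{ia} T^{aj} = g_{ii} T^{ij} (no sum on i).
g_{22} = 4
S_2{}^1 = 4 * T^{21} = 4 * -5 = -20
S_2{}^2 = 4 * T^{22} = 4 * 5 = 20
Step 2: contract S_2{}^j with v_j.
S_2{}^1 * v_1 = -20 * 0 = 0
S_2{}^2 * v_2 = 20 * 2 = 40
Result = 0 + 40 = 40

40


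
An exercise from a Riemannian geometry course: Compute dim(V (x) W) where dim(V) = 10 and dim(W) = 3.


The dimension of a tensor product is the product of dimensions.
dim(V) = 10, dim(W) = 3
dim(V (x) W) = 10 * 3 = 30

30


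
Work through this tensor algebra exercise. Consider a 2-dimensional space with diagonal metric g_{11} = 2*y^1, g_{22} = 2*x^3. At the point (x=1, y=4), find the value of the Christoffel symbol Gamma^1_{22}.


For a diagonal metric, Gamma^k_{ij} = (1/2) g^{kk} (dg_{ik}/dx_j + dg_{jk}/dx_i - dg_{ij}/dx_k).
The metric is diagonal, so g_{ab} = 0 for a != b.
At the given point: g_{11} = 8, g_{22} = 2
g^{11} = 1/8
dg_{21}/dx_2 = 0 (off-diagonal)
dg_{21}/dx_2 = 0 (off-diagonal)
dg_{22}/dx_1 = dg_{22}/dx_1 = 6
Numerator = 0 + 0 - 6 = -6
Gamma^1_{22} = -6 / (2 * 8) = -3/8

-3/8


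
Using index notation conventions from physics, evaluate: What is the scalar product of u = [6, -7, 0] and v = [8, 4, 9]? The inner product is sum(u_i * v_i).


The inner product u . v = sum of u_i * v_i.
Term-by-term: 6 * 8, -7 * 4, 0 * 9
Products: 48, -28, 0
Sum = 48 + -28 + 0 = 20

20


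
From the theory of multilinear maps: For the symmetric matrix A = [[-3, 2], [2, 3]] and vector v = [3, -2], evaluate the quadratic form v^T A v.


First compute Av:
(Av)_1 = -3*3 + 2*-2 = -13
(Av)_2 = 2*3 + 3*-2 = 0
Av = [-13, 0]
Then v^T (Av) = 3*-13 + -2*0
= -39 + 0 = -39

-39


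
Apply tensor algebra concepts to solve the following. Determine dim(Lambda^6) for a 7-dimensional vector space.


The dimension of the space of p-forms on an n-dimensional space is C(n, p).
n = 7, p = 6
C(7, 6) = 7! / (6! * 1!) = 7

7


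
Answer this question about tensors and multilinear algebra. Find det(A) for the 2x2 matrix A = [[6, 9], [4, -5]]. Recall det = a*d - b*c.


For a 2x2 matrix [[a, b], [c, d]], det = a*d - b*c.
a = 6, b = 9, c = 4, d = -5
a*d = 6 * -5 = -30
b*c = 9 * 4 = 36
det = -30 - 36 = -66

-66


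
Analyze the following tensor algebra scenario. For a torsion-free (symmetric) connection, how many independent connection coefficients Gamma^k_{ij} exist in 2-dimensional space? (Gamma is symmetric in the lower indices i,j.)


Christoffel symbols Gamma^k_{ij} are symmetric in i,j, so there are d * d(d+1)/2 independent symbols.
d = 2
d(d+1)/2 = 2 * 3 / 2 = 3
Total = 2 * 3 = 6

6


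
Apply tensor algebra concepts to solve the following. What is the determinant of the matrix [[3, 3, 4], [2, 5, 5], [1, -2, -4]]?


Expanding along the first row, det(A) = a11*M_11 - a12*M_12 + a13*M_13, where M_1j is the (1,j) minor.
Minor M_11 = 5*-4 - 5*-2 = -10
Minor M_12 = 2*-4 - 5*1 = -13
Minor M_13 = 2*-2 - 5*1 = -9
det = 3*(-10) - 3*(-13) + 4*(-9)
    = -30 - -39 + -36
    = -27

-27


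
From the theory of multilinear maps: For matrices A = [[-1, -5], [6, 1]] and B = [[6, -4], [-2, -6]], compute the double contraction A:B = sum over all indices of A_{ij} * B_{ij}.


A:B = sum over all i,j of A_{ij} * B_{ij}.
Row 1: -1*6=-6, -5*-4=20 => row sum = 14
Row 2: 6*-2=-12, 1*-6=-6 => row sum = -18
Total = 14 + -18 = -4

-4


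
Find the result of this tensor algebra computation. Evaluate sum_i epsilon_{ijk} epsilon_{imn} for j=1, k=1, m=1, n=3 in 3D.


Using the identity: epsilon_{ijk} epsilon_{imn} = delta_{jm} delta_{kn} - delta_{jn} delta_{km}.
delta_{11} = 1
delta_{13} = 0
delta_{13} = 0
delta_{11} = 1
Result = 1 * 0 - 0 * 1 = 0 - 0 = 0

0


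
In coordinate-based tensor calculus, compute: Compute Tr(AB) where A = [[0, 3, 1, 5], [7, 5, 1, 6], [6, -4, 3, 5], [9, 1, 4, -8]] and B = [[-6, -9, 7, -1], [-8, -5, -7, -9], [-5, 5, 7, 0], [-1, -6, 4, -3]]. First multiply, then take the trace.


Tr(AB) = sum_i (AB)_{ii} where (AB)_{ii} = sum_k A_{ik} B_{ki}.
(AB)_{11} = 0*-6 + 3*-8 + 1*-5 + 5*-1 = -34
(AB)_{22} = 7*-9 + 5*-5 + 1*5 + 6*-6 = -119
(AB)_{33} = 6*7 + -4*-7 + 3*7 + 5*4 = 111
(AB)_{44} = 9*-1 + 1*-9 + 4*0 + -8*-3 = 6
Tr(AB) = -34 + -119 + 111 + 6 = -36

-36


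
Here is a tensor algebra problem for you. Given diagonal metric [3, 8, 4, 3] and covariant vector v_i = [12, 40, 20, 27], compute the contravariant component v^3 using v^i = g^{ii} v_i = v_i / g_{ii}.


To raise an index with a diagonal metric: v^i = v_i / g_{ii}.
For index 3: v_3 = 20, g_{33} = 4
v^3 = 20 / 4 = 5

5


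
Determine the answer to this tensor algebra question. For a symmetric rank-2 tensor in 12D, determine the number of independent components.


A symmetric rank-2 tensor in d dimensions has d(d+1)/2 independent components.
d = 12
d(d+1)/2 = 12 * 13 / 2 = 156 / 2 = 78

78


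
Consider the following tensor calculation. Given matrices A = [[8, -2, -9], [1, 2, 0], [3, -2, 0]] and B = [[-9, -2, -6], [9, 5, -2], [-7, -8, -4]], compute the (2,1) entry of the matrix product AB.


(AB)_{ij} = sum_k A_{ik} B_{kj}.
For i=2, j=1:
A_{21} * B_{11} = 1 * -9 = -9
A_{22} * B_{21} = 2 * 9 = 18
A_{23} * B_{31} = 0 * -7 = 0
Sum = -9 + 18 + 0 = 9

9


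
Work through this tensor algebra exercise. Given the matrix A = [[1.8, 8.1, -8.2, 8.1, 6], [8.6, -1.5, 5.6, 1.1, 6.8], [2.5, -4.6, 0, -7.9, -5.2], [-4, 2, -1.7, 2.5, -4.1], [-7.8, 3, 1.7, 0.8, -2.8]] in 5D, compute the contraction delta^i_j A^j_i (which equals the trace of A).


The contraction (trace) of a rank-2 tensor is the sum of its diagonal elements.
Diagonal entries: A[1,1] = 1.8, A[2,2] = -1.5, A[3,3] = 0, A[4,4] = 2.5, A[5,5] = -2.8
Tr(A) = 1.8 + -1.5 + 0 + 2.5 + -2.8 = 0

0


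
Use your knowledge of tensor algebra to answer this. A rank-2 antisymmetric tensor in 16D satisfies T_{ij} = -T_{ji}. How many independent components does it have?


An antisymmetric rank-2 tensor satisfies A_{ij} = -A_{ji}, so diagonal entries are zero.
The independent components are the upper-triangular entries: C(n, 2) = n(n-1)/2.
n = 16
C(16, 2) = 16 * 15 / 2 = 240 / 2 = 120

120


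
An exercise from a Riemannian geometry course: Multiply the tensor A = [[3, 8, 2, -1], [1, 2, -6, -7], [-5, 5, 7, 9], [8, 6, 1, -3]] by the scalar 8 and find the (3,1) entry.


Scalar multiplication: (cA)_{ij} = c * A_{ij}.
c = 8
A_{31} = -5
(cA)_{31} = 8 * -5 = -40

-40


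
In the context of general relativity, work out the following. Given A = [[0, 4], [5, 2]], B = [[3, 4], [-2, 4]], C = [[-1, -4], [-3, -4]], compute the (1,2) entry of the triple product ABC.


(ABC)_{12} = sum_m (AB)_{1m} C_{m2}. First compute row 1 of AB.
(AB)_{11} = 0*3 + 4*-2 = -8
(AB)_{12} = 0*4 + 4*4 = 16
Now contract with column 2 of C:
(AB)_{11} * C_{12} = -8 * -4 = 32
(AB)_{12} * C_{22} = 16 * -4 = -64
(ABC)_{12} = 32 + -64 = -32

-32


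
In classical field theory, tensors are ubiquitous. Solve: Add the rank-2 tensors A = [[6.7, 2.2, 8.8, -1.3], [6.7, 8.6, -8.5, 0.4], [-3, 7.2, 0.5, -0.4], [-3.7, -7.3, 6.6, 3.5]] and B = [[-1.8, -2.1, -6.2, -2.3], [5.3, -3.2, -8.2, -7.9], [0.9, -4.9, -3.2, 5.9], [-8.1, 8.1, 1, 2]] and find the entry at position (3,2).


Tensor addition is component-wise: (A + B)_{ij} = A_{ij} + B_{ij}.
A_{32} = 7.2
B_{32} = -4.9
(A + B)_{32} = 7.2 + -4.9 = 2.3

2.3


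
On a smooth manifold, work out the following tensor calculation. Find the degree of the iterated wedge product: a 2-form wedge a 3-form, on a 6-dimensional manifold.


The degree of a wedge product is the sum of the degrees of the individual forms.
Degrees: 2, 3
Total degree = 2 + 3 = 5

5


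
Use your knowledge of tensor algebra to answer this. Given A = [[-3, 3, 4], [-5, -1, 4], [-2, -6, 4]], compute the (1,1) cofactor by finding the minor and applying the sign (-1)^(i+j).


To find cofactor C_{11}, delete row 1 and column 1.
The resulting 2x2 submatrix is: [[-1, 4], [-6, 4]]
Minor M_{11} = -1*4 - 4*-6
  = -4 - -24 = 20
Sign = (-1)^(1+1) = (-1)^2 = 1
Cofactor C_{11} = 1 * 20 = 20

20


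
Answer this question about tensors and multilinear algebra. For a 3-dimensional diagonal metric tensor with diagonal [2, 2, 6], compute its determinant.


For a diagonal metric, the determinant is the product of diagonal entries.
Diagonal entries: 2, 2, 6
det(g) = 2 * 2 * 6 = 24

24


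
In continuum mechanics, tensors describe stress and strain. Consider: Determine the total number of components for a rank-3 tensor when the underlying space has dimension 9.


The number of components of a rank-r tensor in d dimensions is d^r.
Here d = 9 and r = 3.
9^3 = 729

729


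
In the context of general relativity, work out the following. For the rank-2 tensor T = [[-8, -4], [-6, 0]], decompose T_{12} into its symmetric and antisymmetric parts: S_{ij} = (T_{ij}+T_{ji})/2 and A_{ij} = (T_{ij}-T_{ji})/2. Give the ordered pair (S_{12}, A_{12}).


T_{12} = -4
T_{21} = -6
S_{12} = (-4 + -6)/2 = -10/2 = -5
A_{12} = (-4 - -6)/2 = 2/2 = 1
Check: S + A = -5 + 1 = -4 = T_{12}.

(-5, 1)


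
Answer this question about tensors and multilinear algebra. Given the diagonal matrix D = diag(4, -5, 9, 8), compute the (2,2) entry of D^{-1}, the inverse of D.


For a diagonal matrix, the inverse has entries (D^{-1})_{ii} = 1/d_{ii}.
The diagonal entries are: d_{11} = 4, d_{22} = -5, d_{33} = 9, d_{44} = 8
We need (D^{-1})_{22} = 1/d_{22} = 1/-5 = -1/5

-1/5


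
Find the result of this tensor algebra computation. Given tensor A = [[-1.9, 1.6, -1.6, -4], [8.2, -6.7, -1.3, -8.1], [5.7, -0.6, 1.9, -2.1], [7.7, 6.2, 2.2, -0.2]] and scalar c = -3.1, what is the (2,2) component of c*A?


Scalar multiplication: (cA)_{ij} = c * A_{ij}.
c = -3.1
A_{22} = -6.7
(cA)_{22} = -3.1 * -6.7 = 20.77

20.77


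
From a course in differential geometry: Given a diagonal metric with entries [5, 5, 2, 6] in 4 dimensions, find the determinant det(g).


For a diagonal metric, the determinant is the product of diagonal entries.
Diagonal entries: 5, 5, 2, 6
det(g) = 5 * 5 * 2 * 6 = 300

300


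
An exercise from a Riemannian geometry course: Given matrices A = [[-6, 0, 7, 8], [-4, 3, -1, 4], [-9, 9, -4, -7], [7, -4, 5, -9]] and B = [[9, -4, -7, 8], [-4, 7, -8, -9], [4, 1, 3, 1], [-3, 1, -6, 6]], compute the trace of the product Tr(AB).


Tr(AB) = sum_i (AB)_{ii} where (AB)_{ii} = sum_k A_{ik} B_{ki}.
(AB)_{11} = -6*9 + 0*-4 + 7*4 + 8*-3 = -50
(AB)_{22} = -4*-4 + 3*7 + -1*1 + 4*1 = 40
(AB)_{33} = -9*-7 + 9*-8 + -4*3 + -7*-6 = 21
(AB)_{44} = 7*8 + -4*-9 + 5*1 + -9*6 = 43
Tr(AB) = -50 + 40 + 21 + 43 = 54

54


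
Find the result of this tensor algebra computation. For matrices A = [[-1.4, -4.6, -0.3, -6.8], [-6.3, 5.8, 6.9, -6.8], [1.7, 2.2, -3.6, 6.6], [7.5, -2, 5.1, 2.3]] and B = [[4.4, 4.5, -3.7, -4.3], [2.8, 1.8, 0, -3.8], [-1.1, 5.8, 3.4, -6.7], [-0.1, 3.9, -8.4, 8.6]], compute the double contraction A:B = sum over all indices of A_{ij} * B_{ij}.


A:B = sum over all i,j of A_{ij} * B_{ij}.
Row 1: -1.4*4.4=-6.16, -4.6*4.5=-20.7, -0.3*-3.7=1.11, -6.8*-4.3=29.24 => row sum = 3.49
Row 2: -6.3*2.8=-17.64, 5.8*1.8=10.44, 6.9*0=0, -6.8*-3.8=25.84 => row sum = 18.64
Row 3: 1.7*-1.1=-1.87, 2.2*5.8=12.76, -3.6*3.4=-12.24, 6.6*-6.7=-44.22 => row sum = -45.57
Row 4: 7.5*-0.1=-0.75, -2*3.9=-7.8, 5.1*-8.4=-42.84, 2.3*8.6=19.78 => row sum = -31.61
Total = 3.49 + 18.64 + -45.57 + -31.61 = -55.05

-55.05


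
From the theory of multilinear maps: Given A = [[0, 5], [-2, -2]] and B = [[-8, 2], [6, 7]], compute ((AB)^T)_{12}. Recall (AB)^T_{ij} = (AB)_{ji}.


(AB)^T_{ij} = (AB)_{ji} = sum_k A_{jk} B_{ki}.
For i=1, j=2 we need (AB)_{21}:
A_{21} * B_{11} = -2 * -8 = 16
A_{22} * B_{21} = -2 * 6 = -12
Sum = 16 + -12 = 4

4


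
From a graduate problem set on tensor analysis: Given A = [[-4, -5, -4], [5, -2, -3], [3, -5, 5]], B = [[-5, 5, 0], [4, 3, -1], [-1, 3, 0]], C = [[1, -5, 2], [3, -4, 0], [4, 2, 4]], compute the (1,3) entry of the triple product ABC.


(ABC)_{13} = sum_m (AB)_{1m} C_{m3}. First compute row 1 of AB.
(AB)_{11} = -4*-5 + -5*4 + -4*-1 = 4
(AB)_{12} = -4*5 + -5*3 + -4*3 = -47
(AB)_{13} = -4*0 + -5*-1 + -4*0 = 5
Now contract with column 3 of C:
(AB)_{11} * C_{13} = 4 * 2 = 8
(AB)_{12} * C_{23} = -47 * 0 = 0
(AB)_{13} * C_{33} = 5 * 4 = 20
(ABC)_{13} = 8 + 0 + 20 = 28

28


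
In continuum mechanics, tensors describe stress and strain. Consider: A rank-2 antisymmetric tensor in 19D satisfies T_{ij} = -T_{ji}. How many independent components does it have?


An antisymmetric rank-2 tensor satisfies A_{ij} = -A_{ji}, so diagonal entries are zero.
The independent components are the upper-triangular entries: C(n, 2) = n(n-1)/2.
n = 19
C(19, 2) = 19 * 18 / 2 = 342 / 2 = 171

171


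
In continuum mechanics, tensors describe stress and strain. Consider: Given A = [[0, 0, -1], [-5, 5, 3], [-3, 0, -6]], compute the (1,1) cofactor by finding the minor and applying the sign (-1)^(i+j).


To find cofactor C_{11}, delete row 1 and column 1.
The resulting 2x2 submatrix is: [[5, 3], [0, -6]]
Minor M_{11} = 5*-6 - 3*0
  = -30 - 0 = -30
Sign = (-1)^(1+1) = (-1)^2 = 1
Cofactor C_{11} = 1 * -30 = -30

-30


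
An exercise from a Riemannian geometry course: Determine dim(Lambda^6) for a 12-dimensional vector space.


The dimension of the space of p-forms on an n-dimensional space is C(n, p).
n = 12, p = 6
C(12, 6) = 12! / (6! * 6!) = 924

924


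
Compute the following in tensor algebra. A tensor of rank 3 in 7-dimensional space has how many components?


The number of components of a rank-r tensor in d dimensions is d^r.
Here d = 7 and r = 3.
7^3 = 343

343


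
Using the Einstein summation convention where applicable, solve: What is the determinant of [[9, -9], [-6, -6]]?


For a 2x2 matrix [[a, b], [c, d]], det = a*d - b*c.
a = 9, b = -9, c = -6, d = -6
a*d = 9 * -6 = -54
b*c = -9 * -6 = 54
det = -54 - 54 = -108

-108


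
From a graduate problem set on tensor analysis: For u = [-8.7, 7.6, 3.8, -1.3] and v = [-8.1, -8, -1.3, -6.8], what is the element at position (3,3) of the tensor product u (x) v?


The outer product entry T_{ij} = u_i * v_j.
We need i=3, j=3.
u_3 = 3.8, v_3 = -1.3
T_{3,3} = 3.8 * -1.3 = -4.94

-4.94


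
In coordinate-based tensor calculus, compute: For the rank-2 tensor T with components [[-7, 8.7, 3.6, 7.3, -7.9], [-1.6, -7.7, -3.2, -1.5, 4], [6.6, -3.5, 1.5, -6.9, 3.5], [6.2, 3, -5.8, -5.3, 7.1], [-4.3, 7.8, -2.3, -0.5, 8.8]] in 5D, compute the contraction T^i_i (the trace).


The contraction (trace) of a rank-2 tensor is the sum of its diagonal elements.
Diagonal entries: A[1,1] = -7, A[2,2] = -7.7, A[3,3] = 1.5, A[4,4] = -5.3, A[5,5] = 8.8
Tr(A) = -7 + -7.7 + 1.5 + -5.3 + 8.8 = -9.7

-9.7


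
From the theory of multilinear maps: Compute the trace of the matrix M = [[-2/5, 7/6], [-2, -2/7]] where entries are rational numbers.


The trace is the sum of diagonal entries.
Diagonal: M[1,1] = -2/5, M[2,2] = -2/7
Tr(M) = -2/5 + -2/7
Computing step by step:
After adding M[1,1]: -2/5
After adding M[2,2]: -24/35
Tr(M) = -24/35

-24/35


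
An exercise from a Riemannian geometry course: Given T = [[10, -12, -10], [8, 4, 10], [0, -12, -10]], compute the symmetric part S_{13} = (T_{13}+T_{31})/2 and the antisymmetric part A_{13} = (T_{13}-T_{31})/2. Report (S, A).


T_{13} = -10
T_{31} = 0
S_{13} = (-10 + 0)/2 = -10/2 = -5
A_{13} = (-10 - 0)/2 = -10/2 = -5
Check: S + A = -5 + -5 = -10 = T_{13}.

(-5, -5)


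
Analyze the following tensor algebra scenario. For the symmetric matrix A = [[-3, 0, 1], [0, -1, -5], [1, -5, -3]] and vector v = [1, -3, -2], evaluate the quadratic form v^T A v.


First compute Av:
(Av)_1 = -3*1 + 0*-3 + 1*-2 = -5
(Av)_2 = 0*1 + -1*-3 + -5*-2 = 13
(Av)_3 = 1*1 + -5*-3 + -3*-2 = 22
Av = [-5, 13, 22]
Then v^T (Av) = 1*-5 + -3*13 + -2*22
= -5 + -39 + -44 = -88

-88


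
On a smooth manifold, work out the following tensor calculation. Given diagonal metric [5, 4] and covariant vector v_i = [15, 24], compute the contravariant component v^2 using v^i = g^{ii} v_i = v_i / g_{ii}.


To raise an index with a diagonal metric: v^i = v_i / g_{ii}.
For index 2: v_2 = 24, g_{22} = 4
v^2 = 24 / 4 = 6

6


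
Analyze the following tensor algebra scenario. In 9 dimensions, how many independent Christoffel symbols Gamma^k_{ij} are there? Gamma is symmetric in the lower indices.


Christoffel symbols Gamma^k_{ij} are symmetric in i,j, so there are d * d(d+1)/2 independent symbols.
d = 9
d(d+1)/2 = 9 * 10 / 2 = 45
Total = 9 * 45 = 405

405


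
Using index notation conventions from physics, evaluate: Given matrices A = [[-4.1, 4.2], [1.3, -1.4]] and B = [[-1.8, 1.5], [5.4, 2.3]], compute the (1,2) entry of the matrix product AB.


(AB)_{ij} = sum_k A_{ik} B_{kj}.
For i=1, j=2:
A_{11} * B_{12} = -4.1 * 1.5 = -6.15
A_{12} * B_{22} = 4.2 * 2.3 = 9.66
Sum = -6.15 + 9.66 = 3.51

3.51


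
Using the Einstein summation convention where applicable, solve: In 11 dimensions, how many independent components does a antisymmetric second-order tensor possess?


A antisymmetric rank-2 tensor in d dimensions has d(d-1)/2 independent components.
d = 11
d(d-1)/2 = 11 * 10 / 2 = 110 / 2 = 55

55


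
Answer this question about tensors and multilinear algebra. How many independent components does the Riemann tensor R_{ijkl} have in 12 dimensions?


The Riemann tensor in d dimensions has d^2(d^2 - 1)/12 independent components.
d = 12, so d^2 = 144
d^2 - 1 = 143
d^2(d^2 - 1) = 144 * 143 = 20592
Divide by 12: 20592 / 12 = 1716

1716


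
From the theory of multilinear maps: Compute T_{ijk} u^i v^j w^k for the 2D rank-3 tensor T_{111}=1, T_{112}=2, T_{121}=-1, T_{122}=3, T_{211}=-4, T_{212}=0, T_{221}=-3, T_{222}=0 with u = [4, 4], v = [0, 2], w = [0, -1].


S = sum over i,j,k of T_{ijk} u_i v_j w_k. Expanding all 8 terms:
T_{111}*u_1*v_1*w_1 = 1*4*0*0 = 0  (running total: 0)
T_{112}*u_1*v_1*w_2 = 2*4*0*-1 = 0  (running total: 0)
T_{121}*u_1*v_2*w_1 = -1*4*2*0 = 0  (running total: 0)
T_{122}*u_1*v_2*w_2 = 3*4*2*-1 = -24  (running total: -24)
T_{211}*u_2*v_1*w_1 = -4*4*0*0 = 0  (running total: -24)
T_{212}*u_2*v_1*w_2 = 0*4*0*-1 = 0  (running total: -24)
T_{221}*u_2*v_2*w_1 = -3*4*2*0 = 0  (running total: -24)
T_{222}*u_2*v_2*w_2 = 0*4*2*-1 = 0  (running total: -24)
S = -24

-24


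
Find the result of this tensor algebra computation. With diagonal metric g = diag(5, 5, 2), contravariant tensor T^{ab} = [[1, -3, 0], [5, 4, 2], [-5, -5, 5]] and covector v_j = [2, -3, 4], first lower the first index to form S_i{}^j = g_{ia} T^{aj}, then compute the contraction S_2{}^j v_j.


Step 1: lower the first index. For a diagonal metric, g_{ia} T^{aj} = g_{ii} T^{ij} (no sum on i).
g_{22} = 5
S_2{}^1 = 5 * T^{21} = 5 * 5 = 25
S_2{}^2 = 5 * T^{22} = 5 * 4 = 20
S_2{}^3 = 5 * T^{23} = 5 * 2 = 10
Step 2: contract S_2{}^j with v_j.
S_2{}^1 * v_1 = 25 * 2 = 50
S_2{}^2 * v_2 = 20 * -3 = -60
S_2{}^3 * v_3 = 10 * 4 = 40
Result = 50 + -60 + 40 = 30

30
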